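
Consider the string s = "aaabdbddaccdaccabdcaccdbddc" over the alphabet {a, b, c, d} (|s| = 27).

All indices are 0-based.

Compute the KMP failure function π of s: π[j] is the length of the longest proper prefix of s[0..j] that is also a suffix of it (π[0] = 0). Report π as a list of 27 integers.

[0, 1, 2, 0, 0, 0, 0, 0, 1, 0, 0, 0, 1, 0, 0, 1, 0, 0, 0, 1, 0, 0, 0, 0, 0, 0, 0]

π[0] = 0
j=1 s[j]='a': π[1]=1 (border 'a')
j=2 s[j]='a': π[2]=2 (border 'aa')
j=3 s[j]='b': k: 2→1→0; π[3]=0 (border '')
j=4 s[j]='d': π[4]=0 (border '')
j=5 s[j]='b': π[5]=0 (border '')
j=6 s[j]='d': π[6]=0 (border '')
j=7 s[j]='d': π[7]=0 (border '')
j=8 s[j]='a': π[8]=1 (border 'a')
j=9 s[j]='c': k: 1→0; π[9]=0 (border '')
j=10 s[j]='c': π[10]=0 (border '')
j=11 s[j]='d': π[11]=0 (border '')
j=12 s[j]='a': π[12]=1 (border 'a')
j=13 s[j]='c': k: 1→0; π[13]=0 (border '')
j=14 s[j]='c': π[14]=0 (border '')
j=15 s[j]='a': π[15]=1 (border 'a')
j=16 s[j]='b': k: 1→0; π[16]=0 (border '')
j=17 s[j]='d': π[17]=0 (border '')
j=18 s[j]='c': π[18]=0 (border '')
j=19 s[j]='a': π[19]=1 (border 'a')
j=20 s[j]='c': k: 1→0; π[20]=0 (border '')
j=21 s[j]='c': π[21]=0 (border '')
j=22 s[j]='d': π[22]=0 (border '')
j=23 s[j]='b': π[23]=0 (border '')
j=24 s[j]='d': π[24]=0 (border '')
j=25 s[j]='d': π[25]=0 (border '')
j=26 s[j]='c': π[26]=0 (border '')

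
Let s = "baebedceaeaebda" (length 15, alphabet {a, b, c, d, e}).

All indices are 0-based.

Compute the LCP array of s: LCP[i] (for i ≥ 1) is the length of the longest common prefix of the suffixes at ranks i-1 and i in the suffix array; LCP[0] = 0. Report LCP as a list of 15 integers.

[0, 1, 2, 3, 0, 1, 1, 0, 0, 1, 0, 3, 1, 2, 1]

rank→(start, suffix):
  0 → (14, 'a')
  1 → (8, 'aeaebda')
  2 → (10, 'aebda')
  3 → (1, 'aebedceaeaebda')
  4 → (0, 'baebedceaeaebda')
  5 → (12, 'bda')
  6 → (3, 'bedceaeaebda')
  7 → (6, 'ceaeaebda')
  8 → (13, 'da')
  9 → (5, 'dceaeaebda')
  10 → (7, 'eaeaebda')
  11 → (9, 'eaebda')
  12 → (11, 'ebda')
  13 → (2, 'ebedceaeaebda')
  14 → (4, 'edceaeaebda')

SA = [14, 8, 10, 1, 0, 12, 3, 6, 13, 5, 7, 9, 11, 2, 4]
[i] adj suffixes → lcp
  [1] 14/8 → 1 ('a')
  [2] 8/10 → 2 ('ae')
  [3] 10/1 → 3 ('aeb')
  [4] 1/0 → 0 ('')
  [5] 0/12 → 1 ('b')
  [6] 12/3 → 1 ('b')
  [7] 3/6 → 0 ('')
  [8] 6/13 → 0 ('')
  [9] 13/5 → 1 ('d')
  [10] 5/7 → 0 ('')
  [11] 7/9 → 3 ('eae')
  [12] 9/11 → 1 ('e')
  [13] 11/2 → 2 ('eb')
  [14] 2/4 → 1 ('e')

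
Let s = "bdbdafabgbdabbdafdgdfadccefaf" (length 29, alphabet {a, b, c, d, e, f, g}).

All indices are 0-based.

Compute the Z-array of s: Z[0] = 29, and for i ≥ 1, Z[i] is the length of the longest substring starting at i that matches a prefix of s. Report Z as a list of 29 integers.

[29, 0, 2, 0, 0, 0, 0, 1, 0, 2, 0, 0, 1, 2, 0, 0, 0, 0, 0, 0, 0, 0, 0, 0, 0, 0, 0, 0, 0]

Z[0]=29
i=1: fresh scan; Z[1]=0
i=2: fresh scan; Z[2]=2 scan→box=[2,4)
i=3: min(r-i=1, Z[1]=0)=0; Z[3]=0
i=4: fresh scan; Z[4]=0
i=5: fresh scan; Z[5]=0
i=6: fresh scan; Z[6]=0
i=7: fresh scan; Z[7]=1 scan→box=[7,8)
i=8: fresh scan; Z[8]=0
i=9: fresh scan; Z[9]=2 scan→box=[9,11)
i=10: min(r-i=1, Z[1]=0)=0; Z[10]=0
i=11: fresh scan; Z[11]=0
i=12: fresh scan; Z[12]=1 scan→box=[12,13)
i=13: fresh scan; Z[13]=2 scan→box=[13,15)
i=14: min(r-i=1, Z[1]=0)=0; Z[14]=0
i=15: fresh scan; Z[15]=0
i=16: fresh scan; Z[16]=0
i=17: fresh scan; Z[17]=0
i=18: fresh scan; Z[18]=0
i=19: fresh scan; Z[19]=0
i=20: fresh scan; Z[20]=0
i=21: fresh scan; Z[21]=0
i=22: fresh scan; Z[22]=0
i=23: fresh scan; Z[23]=0
i=24: fresh scan; Z[24]=0
i=25: fresh scan; Z[25]=0
i=26: fresh scan; Z[26]=0
i=27: fresh scan; Z[27]=0
i=28: fresh scan; Z[28]=0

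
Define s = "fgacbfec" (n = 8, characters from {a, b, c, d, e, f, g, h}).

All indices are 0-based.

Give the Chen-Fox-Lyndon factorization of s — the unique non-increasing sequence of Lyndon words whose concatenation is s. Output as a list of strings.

["fg", "acbfec"]

emit factor 1: 'fg' (i=0, period=2)
emit factor 2: 'acbfec' (i=2, period=6)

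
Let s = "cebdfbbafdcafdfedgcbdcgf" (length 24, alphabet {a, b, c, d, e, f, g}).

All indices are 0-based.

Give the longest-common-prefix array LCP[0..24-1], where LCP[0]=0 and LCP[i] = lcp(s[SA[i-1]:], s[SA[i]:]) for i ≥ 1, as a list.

[0, 3, 0, 1, 1, 2, 0, 1, 1, 1, 0, 2, 1, 2, 1, 0, 1, 0, 1, 1, 2, 1, 0, 1]

rank | idx | suffix
   0 |   7 | afdcafdfedgcbdcgf
   1 |  11 | afdfedgcbdcgf
   2 |   6 | bafdcafdfedgcbdcgf
   3 |   5 | bbafdcafdfedgcbdcgf
   4 |  19 | bdcgf
   5 |   2 | bdfbbafdcafdfedgcbdcgf
   6 |  10 | cafdfedgcbdcgf
   7 |  18 | cbdcgf
   8 |   0 | cebdfbbafdcafdfedgcbdcgf
   9 |  21 | cgf
  10 |   9 | dcafdfedgcbdcgf
  11 |  20 | dcgf
  12 |   3 | dfbbafdcafdfedgcbdcgf
  13 |  13 | dfedgcbdcgf
  14 |  16 | dgcbdcgf
  15 |   1 | ebdfbbafdcafdfedgcbdcgf
  16 |  15 | edgcbdcgf
  17 |  23 | f
  18 |   4 | fbbafdcafdfedgcbdcgf
  19 |   8 | fdcafdfedgcbdcgf
  20 |  12 | fdfedgcbdcgf
  21 |  14 | fedgcbdcgf
  22 |  17 | gcbdcgf
  23 |  22 | gf

SA = [7, 11, 6, 5, 19, 2, 10, 18, 0, 21, 9, 20, 3, 13, 16, 1, 15, 23, 4, 8, 12, 14, 17, 22]
i: (SA[i-1],SA[i]) lcp shared
  1: (7,11) 3 'afd'
  2: (11,6) 0 ''
  3: (6,5) 1 'b'
  4: (5,19) 1 'b'
  5: (19,2) 2 'bd'
  6: (2,10) 0 ''
  7: (10,18) 1 'c'
  8: (18,0) 1 'c'
  9: (0,21) 1 'c'
  10: (21,9) 0 ''
  11: (9,20) 2 'dc'
  12: (20,3) 1 'd'
  13: (3,13) 2 'df'
  14: (13,16) 1 'd'
  15: (16,1) 0 ''
  16: (1,15) 1 'e'
  17: (15,23) 0 ''
  18: (23,4) 1 'f'
  19: (4,8) 1 'f'
  20: (8,12) 2 'fd'
  21: (12,14) 1 'f'
  22: (14,17) 0 ''
  23: (17,22) 1 'g'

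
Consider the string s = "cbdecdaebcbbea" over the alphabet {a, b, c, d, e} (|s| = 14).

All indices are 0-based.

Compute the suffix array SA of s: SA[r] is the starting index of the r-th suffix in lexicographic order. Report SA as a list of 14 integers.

rank | idx | suffix
   0 |  13 | a
   1 |   6 | aebcbbea
   2 |  10 | bbea
   3 |   8 | bcbbea
   4 |   1 | bdecdaebcbbea
   5 |  11 | bea
   6 |   9 | cbbea
   7 |   0 | cbdecdaebcbbea
   8 |   4 | cdaebcbbea
   9 |   5 | daebcbbea
  10 |   2 | decdaebcbbea
  11 |  12 | ea
  12 |   7 | ebcbbea
  13 |   3 | ecdaebcbbea

[13, 6, 10, 8, 1, 11, 9, 0, 4, 5, 2, 12, 7, 3]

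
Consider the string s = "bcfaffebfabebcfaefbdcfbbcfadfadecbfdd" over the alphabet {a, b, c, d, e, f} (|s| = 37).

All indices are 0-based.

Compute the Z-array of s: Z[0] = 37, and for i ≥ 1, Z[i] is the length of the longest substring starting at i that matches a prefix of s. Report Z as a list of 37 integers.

Z[0]=37
i=1: i≥r, start 0; Z[1]=0
i=2: i≥r, start 0; Z[2]=0
i=3: i≥r, start 0; Z[3]=0
i=4: i≥r, start 0; Z[4]=0
i=5: i≥r, start 0; Z[5]=0
i=6: i≥r, start 0; Z[6]=0
i=7: i≥r, start 0; Z[7]=1 scan→box=[7,8)
i=8: i≥r, start 0; Z[8]=0
i=9: i≥r, start 0; Z[9]=0
i=10: i≥r, start 0; Z[10]=1 scan→box=[10,11)
i=11: i≥r, start 0; Z[11]=0
i=12: i≥r, start 0; Z[12]=4 scan→box=[12,16)
i=13: min(r-i=3, Z[1]=0)=0; Z[13]=0
i=14: min(r-i=2, Z[2]=0)=0; Z[14]=0
i=15: min(r-i=1, Z[3]=0)=0; Z[15]=0
i=16: i≥r, start 0; Z[16]=0
i=17: i≥r, start 0; Z[17]=0
i=18: i≥r, start 0; Z[18]=1 scan→box=[18,19)
i=19: i≥r, start 0; Z[19]=0
i=20: i≥r, start 0; Z[20]=0
i=21: i≥r, start 0; Z[21]=0
i=22: i≥r, start 0; Z[22]=1 scan→box=[22,23)
i=23: i≥r, start 0; Z[23]=4 scan→box=[23,27)
i=24: min(r-i=3, Z[1]=0)=0; Z[24]=0
i=25: min(r-i=2, Z[2]=0)=0; Z[25]=0
i=26: min(r-i=1, Z[3]=0)=0; Z[26]=0
i=27: i≥r, start 0; Z[27]=0
i=28: i≥r, start 0; Z[28]=0
i=29: i≥r, start 0; Z[29]=0
i=30: i≥r, start 0; Z[30]=0
i=31: i≥r, start 0; Z[31]=0
i=32: i≥r, start 0; Z[32]=0
i=33: i≥r, start 0; Z[33]=1 scan→box=[33,34)
i=34: i≥r, start 0; Z[34]=0
i=35: i≥r, start 0; Z[35]=0
i=36: i≥r, start 0; Z[36]=0

[37, 0, 0, 0, 0, 0, 0, 1, 0, 0, 1, 0, 4, 0, 0, 0, 0, 0, 1, 0, 0, 0, 1, 4, 0, 0, 0, 0, 0, 0, 0, 0, 0, 1, 0, 0, 0]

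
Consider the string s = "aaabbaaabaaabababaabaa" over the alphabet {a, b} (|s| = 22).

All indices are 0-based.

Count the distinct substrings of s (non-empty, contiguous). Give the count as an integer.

sorted suffixes:
  #0 SA[0]=21  'a'
  #1 SA[1]=20  'aa'
  #2 SA[2]=5  'aaabaaabababaabaa'
  #3 SA[3]=9  'aaabababaabaa'
  #4 SA[4]=0  'aaabbaaabaaabababaabaa'
  #5 SA[5]=17  'aabaa'
  #6 SA[6]=6  'aabaaabababaabaa'
  #7 SA[7]=10  'aabababaabaa'
  #8 SA[8]=1  'aabbaaabaaabababaabaa'
  #9 SA[9]=18  'abaa'
  #10 SA[10]=7  'abaaabababaabaa'
  #11 SA[11]=15  'abaabaa'
  #12 SA[12]=13  'ababaabaa'
  #13 SA[13]=11  'abababaabaa'
  #14 SA[14]=2  'abbaaabaaabababaabaa'
  #15 SA[15]=19  'baa'
  #16 SA[16]=4  'baaabaaabababaabaa'
  #17 SA[17]=8  'baaabababaabaa'
  #18 SA[18]=16  'baabaa'
  #19 SA[19]=14  'babaabaa'
  #20 SA[20]=12  'bababaabaa'
  #21 SA[21]=3  'bbaaabaaabababaabaa'

SA = [21, 20, 5, 9, 0, 17, 6, 10, 1, 18, 7, 15, 13, 11, 2, 19, 4, 8, 16, 14, 12, 3]
[i] adj suffixes → lcp
  [1] 21/20 → 1 ('a')
  [2] 20/5 → 2 ('aa')
  [3] 5/9 → 5 ('aaaba')
  [4] 9/0 → 4 ('aaab')
  [5] 0/17 → 2 ('aa')
  [6] 17/6 → 5 ('aabaa')
  [7] 6/10 → 4 ('aaba')
  [8] 10/1 → 3 ('aab')
  [9] 1/18 → 1 ('a')
  [10] 18/7 → 4 ('abaa')
  [11] 7/15 → 4 ('abaa')
  [12] 15/13 → 3 ('aba')
  [13] 13/11 → 5 ('ababa')
  [14] 11/2 → 2 ('ab')
  [15] 2/19 → 0 ('')
  [16] 19/4 → 3 ('baa')
  [17] 4/8 → 6 ('baaaba')
  [18] 8/16 → 3 ('baa')
  [19] 16/14 → 2 ('ba')
  [20] 14/12 → 4 ('baba')
  [21] 12/3 → 1 ('b')

n(n+1)/2 = 22·23/2 = 253
Σ LCP = 0 + 1 + 2 + 5 + 4 + 2 + 5 + 4 + 3 + 1 + 4 + 4 + 3 + 5 + 2 + 0 + 3 + 6 + 3 + 2 + 4 + 1 = 64
distinct = 253 − 64 = 189

189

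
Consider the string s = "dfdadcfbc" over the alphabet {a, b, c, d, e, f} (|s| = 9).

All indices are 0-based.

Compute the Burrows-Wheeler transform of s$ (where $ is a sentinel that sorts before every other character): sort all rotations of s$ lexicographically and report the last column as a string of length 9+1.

rank  rotation    last
    0  $dfdadcfbc  c
    1  adcfbc$dfd  d
    2  bc$dfdadcf  f
    3  c$dfdadcfb  b
    4  cfbc$dfdad  d
    5  dadcfbc$df  f
    6  dcfbc$dfda  a
    7  dfdadcfbc$  $
    8  fbc$dfdadc  c
    9  fdadcfbc$d  d

cdfbdfa$cd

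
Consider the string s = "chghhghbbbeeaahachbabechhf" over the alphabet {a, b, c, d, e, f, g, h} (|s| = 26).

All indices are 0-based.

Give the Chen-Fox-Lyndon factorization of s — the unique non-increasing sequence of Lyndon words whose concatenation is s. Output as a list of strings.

emit factor 1: 'chghhgh' (i=0, period=7)
emit factor 2: 'bbbee' (i=7, period=5)
emit factor 3: 'aahachbabechhf' (i=12, period=14)

["chghhgh", "bbbee", "aahachbabechhf"]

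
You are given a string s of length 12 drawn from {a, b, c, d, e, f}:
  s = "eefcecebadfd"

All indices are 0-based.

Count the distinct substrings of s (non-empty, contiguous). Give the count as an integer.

71

rank | idx | suffix
   0 |   8 | adfd
   1 |   7 | badfd
   2 |   5 | cebadfd
   3 |   3 | cecebadfd
   4 |  11 | d
   5 |   9 | dfd
   6 |   6 | ebadfd
   7 |   4 | ecebadfd
   8 |   0 | eefcecebadfd
   9 |   1 | efcecebadfd
  10 |   2 | fcecebadfd
  11 |  10 | fd

SA = [8, 7, 5, 3, 11, 9, 6, 4, 0, 1, 2, 10]
[i] adj suffixes → lcp
  [1] 8/7 → 0 ('')
  [2] 7/5 → 0 ('')
  [3] 5/3 → 2 ('ce')
  [4] 3/11 → 0 ('')
  [5] 11/9 → 1 ('d')
  [6] 9/6 → 0 ('')
  [7] 6/4 → 1 ('e')
  [8] 4/0 → 1 ('e')
  [9] 0/1 → 1 ('e')
  [10] 1/2 → 0 ('')
  [11] 2/10 → 1 ('f')

n(n+1)/2 = 12·13/2 = 78
Σ LCP = 0 + 0 + 0 + 2 + 0 + 1 + 0 + 1 + 1 + 1 + 0 + 1 = 7
distinct = 78 − 7 = 71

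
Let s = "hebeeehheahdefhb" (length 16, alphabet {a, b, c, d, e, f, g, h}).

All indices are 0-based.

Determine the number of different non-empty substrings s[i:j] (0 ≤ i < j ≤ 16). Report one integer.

sorted suffixes:
  #0 SA[0]=9  'ahdefhb'
  #1 SA[1]=15  'b'
  #2 SA[2]=2  'beeehheahdefhb'
  #3 SA[3]=11  'defhb'
  #4 SA[4]=8  'eahdefhb'
  #5 SA[5]=1  'ebeeehheahdefhb'
  #6 SA[6]=3  'eeehheahdefhb'
  #7 SA[7]=4  'eehheahdefhb'
  #8 SA[8]=12  'efhb'
  #9 SA[9]=5  'ehheahdefhb'
  #10 SA[10]=13  'fhb'
  #11 SA[11]=14  'hb'
  #12 SA[12]=10  'hdefhb'
  #13 SA[13]=7  'heahdefhb'
  #14 SA[14]=0  'hebeeehheahdefhb'
  #15 SA[15]=6  'hheahdefhb'

SA = [9, 15, 2, 11, 8, 1, 3, 4, 12, 5, 13, 14, 10, 7, 0, 6]
rank  pair      lcp
   1  s[9:],s[15:]  0  ''
   2  s[15:],s[2:]  1  'b'
   3  s[2:],s[11:]  0  ''
   4  s[11:],s[8:]  0  ''
   5  s[8:],s[1:]  1  'e'
   6  s[1:],s[3:]  1  'e'
   7  s[3:],s[4:]  2  'ee'
   8  s[4:],s[12:]  1  'e'
   9  s[12:],s[5:]  1  'e'
  10  s[5:],s[13:]  0  ''
  11  s[13:],s[14:]  0  ''
  12  s[14:],s[10:]  1  'h'
  13  s[10:],s[7:]  1  'h'
  14  s[7:],s[0:]  2  'he'
  15  s[0:],s[6:]  1  'h'

n(n+1)/2 = 16·17/2 = 136
Σ LCP = 0 + 0 + 1 + 0 + 0 + 1 + 1 + 2 + 1 + 1 + 0 + 0 + 1 + 1 + 2 + 1 = 12
distinct = 136 − 12 = 124

124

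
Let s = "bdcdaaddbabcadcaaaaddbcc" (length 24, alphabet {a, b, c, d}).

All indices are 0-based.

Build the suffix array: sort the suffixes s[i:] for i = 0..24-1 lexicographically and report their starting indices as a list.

[15, 16, 4, 17, 9, 12, 5, 18, 8, 10, 21, 0, 23, 14, 11, 22, 2, 3, 7, 20, 13, 1, 6, 19]

sorted suffixes:
  #0 SA[0]=15  'aaaaddbcc'
  #1 SA[1]=16  'aaaddbcc'
  #2 SA[2]=4  'aaddbabcadcaaaaddbcc'
  #3 SA[3]=17  'aaddbcc'
  #4 SA[4]=9  'abcadcaaaaddbcc'
  #5 SA[5]=12  'adcaaaaddbcc'
  #6 SA[6]=5  'addbabcadcaaaaddbcc'
  #7 SA[7]=18  'addbcc'
  #8 SA[8]=8  'babcadcaaaaddbcc'
  #9 SA[9]=10  'bcadcaaaaddbcc'
  #10 SA[10]=21  'bcc'
  #11 SA[11]=0  'bdcdaaddbabcadcaaaaddbcc'
  #12 SA[12]=23  'c'
  #13 SA[13]=14  'caaaaddbcc'
  #14 SA[14]=11  'cadcaaaaddbcc'
  #15 SA[15]=22  'cc'
  #16 SA[16]=2  'cdaaddbabcadcaaaaddbcc'
  #17 SA[17]=3  'daaddbabcadcaaaaddbcc'
  #18 SA[18]=7  'dbabcadcaaaaddbcc'
  #19 SA[19]=20  'dbcc'
  #20 SA[20]=13  'dcaaaaddbcc'
  #21 SA[21]=1  'dcdaaddbabcadcaaaaddbcc'
  #22 SA[22]=6  'ddbabcadcaaaaddbcc'
  #23 SA[23]=19  'ddbcc'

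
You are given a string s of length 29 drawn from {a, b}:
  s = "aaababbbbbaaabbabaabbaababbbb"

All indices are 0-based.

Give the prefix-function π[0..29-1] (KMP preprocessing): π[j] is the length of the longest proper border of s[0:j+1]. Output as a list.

[0, 1, 2, 0, 1, 0, 0, 0, 0, 0, 1, 2, 3, 4, 0, 1, 0, 1, 2, 0, 0, 1, 2, 0, 1, 0, 0, 0, 0]

π[0] = 0
j=1 s[j]='a': π[1]=1 (border 'a')
j=2 s[j]='a': π[2]=2 (border 'aa')
j=3 s[j]='b': k: 2→1→0; π[3]=0 (border '')
j=4 s[j]='a': π[4]=1 (border 'a')
j=5 s[j]='b': k: 1→0; π[5]=0 (border '')
j=6 s[j]='b': π[6]=0 (border '')
j=7 s[j]='b': π[7]=0 (border '')
j=8 s[j]='b': π[8]=0 (border '')
j=9 s[j]='b': π[9]=0 (border '')
j=10 s[j]='a': π[10]=1 (border 'a')
j=11 s[j]='a': π[11]=2 (border 'aa')
j=12 s[j]='a': π[12]=3 (border 'aaa')
j=13 s[j]='b': π[13]=4 (border 'aaab')
j=14 s[j]='b': k: 4→0; π[14]=0 (border '')
j=15 s[j]='a': π[15]=1 (border 'a')
j=16 s[j]='b': k: 1→0; π[16]=0 (border '')
j=17 s[j]='a': π[17]=1 (border 'a')
j=18 s[j]='a': π[18]=2 (border 'aa')
j=19 s[j]='b': k: 2→1→0; π[19]=0 (border '')
j=20 s[j]='b': π[20]=0 (border '')
j=21 s[j]='a': π[21]=1 (border 'a')
j=22 s[j]='a': π[22]=2 (border 'aa')
j=23 s[j]='b': k: 2→1→0; π[23]=0 (border '')
j=24 s[j]='a': π[24]=1 (border 'a')
j=25 s[j]='b': k: 1→0; π[25]=0 (border '')
j=26 s[j]='b': π[26]=0 (border '')
j=27 s[j]='b': π[27]=0 (border '')
j=28 s[j]='b': π[28]=0 (border '')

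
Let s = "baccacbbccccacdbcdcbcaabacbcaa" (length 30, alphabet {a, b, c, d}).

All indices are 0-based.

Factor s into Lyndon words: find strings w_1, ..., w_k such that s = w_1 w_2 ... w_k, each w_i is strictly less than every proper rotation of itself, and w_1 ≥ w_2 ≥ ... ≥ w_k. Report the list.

emit factor 1: 'b' (i=0, period=1)
emit factor 2: 'acc' (i=1, period=3)
emit factor 3: 'acbbccccacdbcdcbc' (i=4, period=17)
emit factor 4: 'aabacbc' (i=21, period=7)
emit factor 5: 'a' (i=28, period=1)
emit factor 6: 'a' (i=29, period=1)

["b", "acc", "acbbccccacdbcdcbc", "aabacbc", "a", "a"]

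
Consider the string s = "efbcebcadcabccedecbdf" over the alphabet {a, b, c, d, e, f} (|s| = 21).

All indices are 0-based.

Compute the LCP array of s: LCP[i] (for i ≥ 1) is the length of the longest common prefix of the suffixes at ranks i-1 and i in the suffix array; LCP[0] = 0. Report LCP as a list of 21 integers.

[0, 1, 0, 2, 2, 1, 0, 2, 1, 1, 1, 2, 0, 1, 1, 0, 1, 1, 1, 0, 1]

sorted suffixes:
  #0 SA[0]=10  'abccedecbdf'
  #1 SA[1]=7  'adcabccedecbdf'
  #2 SA[2]=5  'bcadcabccedecbdf'
  #3 SA[3]=11  'bccedecbdf'
  #4 SA[4]=2  'bcebcadcabccedecbdf'
  #5 SA[5]=18  'bdf'
  #6 SA[6]=9  'cabccedecbdf'
  #7 SA[7]=6  'cadcabccedecbdf'
  #8 SA[8]=17  'cbdf'
  #9 SA[9]=12  'ccedecbdf'
  #10 SA[10]=3  'cebcadcabccedecbdf'
  #11 SA[11]=13  'cedecbdf'
  #12 SA[12]=8  'dcabccedecbdf'
  #13 SA[13]=15  'decbdf'
  #14 SA[14]=19  'df'
  #15 SA[15]=4  'ebcadcabccedecbdf'
  #16 SA[16]=16  'ecbdf'
  #17 SA[17]=14  'edecbdf'
  #18 SA[18]=0  'efbcebcadcabccedecbdf'
  #19 SA[19]=20  'f'
  #20 SA[20]=1  'fbcebcadcabccedecbdf'

SA = [10, 7, 5, 11, 2, 18, 9, 6, 17, 12, 3, 13, 8, 15, 19, 4, 16, 14, 0, 20, 1]
i: (SA[i-1],SA[i]) lcp shared
  1: (10,7) 1 'a'
  2: (7,5) 0 ''
  3: (5,11) 2 'bc'
  4: (11,2) 2 'bc'
  5: (2,18) 1 'b'
  6: (18,9) 0 ''
  7: (9,6) 2 'ca'
  8: (6,17) 1 'c'
  9: (17,12) 1 'c'
  10: (12,3) 1 'c'
  11: (3,13) 2 'ce'
  12: (13,8) 0 ''
  13: (8,15) 1 'd'
  14: (15,19) 1 'd'
  15: (19,4) 0 ''
  16: (4,16) 1 'e'
  17: (16,14) 1 'e'
  18: (14,0) 1 'e'
  19: (0,20) 0 ''
  20: (20,1) 1 'f'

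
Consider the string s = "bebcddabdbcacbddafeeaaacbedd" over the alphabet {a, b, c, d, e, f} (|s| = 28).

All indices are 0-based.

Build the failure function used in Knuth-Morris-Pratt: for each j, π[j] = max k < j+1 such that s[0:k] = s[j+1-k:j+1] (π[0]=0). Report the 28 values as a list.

[0, 0, 1, 0, 0, 0, 0, 1, 0, 1, 0, 0, 0, 1, 0, 0, 0, 0, 0, 0, 0, 0, 0, 0, 1, 2, 0, 0]

π[0] = 0
j=1 s[j]='e': π[1]=0 (border '')
j=2 s[j]='b': π[2]=1 (border 'b')
j=3 s[j]='c': k: 1→0; π[3]=0 (border '')
j=4 s[j]='d': π[4]=0 (border '')
j=5 s[j]='d': π[5]=0 (border '')
j=6 s[j]='a': π[6]=0 (border '')
j=7 s[j]='b': π[7]=1 (border 'b')
j=8 s[j]='d': k: 1→0; π[8]=0 (border '')
j=9 s[j]='b': π[9]=1 (border 'b')
j=10 s[j]='c': k: 1→0; π[10]=0 (border '')
j=11 s[j]='a': π[11]=0 (border '')
j=12 s[j]='c': π[12]=0 (border '')
j=13 s[j]='b': π[13]=1 (border 'b')
j=14 s[j]='d': k: 1→0; π[14]=0 (border '')
j=15 s[j]='d': π[15]=0 (border '')
j=16 s[j]='a': π[16]=0 (border '')
j=17 s[j]='f': π[17]=0 (border '')
j=18 s[j]='e': π[18]=0 (border '')
j=19 s[j]='e': π[19]=0 (border '')
j=20 s[j]='a': π[20]=0 (border '')
j=21 s[j]='a': π[21]=0 (border '')
j=22 s[j]='a': π[22]=0 (border '')
j=23 s[j]='c': π[23]=0 (border '')
j=24 s[j]='b': π[24]=1 (border 'b')
j=25 s[j]='e': π[25]=2 (border 'be')
j=26 s[j]='d': k: 2→0; π[26]=0 (border '')
j=27 s[j]='d': π[27]=0 (border '')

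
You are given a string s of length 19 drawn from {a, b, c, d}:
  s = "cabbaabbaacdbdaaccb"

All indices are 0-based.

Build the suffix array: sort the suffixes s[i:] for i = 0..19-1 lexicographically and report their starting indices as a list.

[4, 14, 8, 1, 5, 15, 9, 18, 3, 7, 2, 6, 12, 0, 17, 16, 10, 13, 11]

rank | idx | suffix
   0 |   4 | aabbaacdbdaaccb
   1 |  14 | aaccb
   2 |   8 | aacdbdaaccb
   3 |   1 | abbaabbaacdbdaaccb
   4 |   5 | abbaacdbdaaccb
   5 |  15 | accb
   6 |   9 | acdbdaaccb
   7 |  18 | b
   8 |   3 | baabbaacdbdaaccb
   9 |   7 | baacdbdaaccb
  10 |   2 | bbaabbaacdbdaaccb
  11 |   6 | bbaacdbdaaccb
  12 |  12 | bdaaccb
  13 |   0 | cabbaabbaacdbdaaccb
  14 |  17 | cb
  15 |  16 | ccb
  16 |  10 | cdbdaaccb
  17 |  13 | daaccb
  18 |  11 | dbdaaccb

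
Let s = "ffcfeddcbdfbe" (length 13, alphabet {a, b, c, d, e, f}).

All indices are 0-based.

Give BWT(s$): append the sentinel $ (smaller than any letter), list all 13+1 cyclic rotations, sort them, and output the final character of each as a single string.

rank  rotation        last
    0  $ffcfeddcbdfbe  e
    1  bdfbe$ffcfeddc  c
    2  be$ffcfeddcbdf  f
    3  cbdfbe$ffcfedd  d
    4  cfeddcbdfbe$ff  f
    5  dcbdfbe$ffcfed  d
    6  ddcbdfbe$ffcfe  e
    7  dfbe$ffcfeddcb  b
    8  e$ffcfeddcbdfb  b
    9  eddcbdfbe$ffcf  f
   10  fbe$ffcfeddcbd  d
   11  fcfeddcbdfbe$f  f
   12  feddcbdfbe$ffc  c
   13  ffcfeddcbdfbe$  $

ecfdfdebbfdfc$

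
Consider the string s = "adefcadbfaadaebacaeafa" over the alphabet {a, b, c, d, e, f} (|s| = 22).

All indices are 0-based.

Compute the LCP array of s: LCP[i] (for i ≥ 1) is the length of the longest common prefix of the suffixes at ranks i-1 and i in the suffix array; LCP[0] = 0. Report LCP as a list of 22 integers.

[0, 1, 1, 1, 2, 2, 1, 2, 1, 0, 1, 0, 2, 0, 1, 1, 0, 1, 1, 0, 2, 1]

sorted suffixes:
  #0 SA[0]=21  'a'
  #1 SA[1]=9  'aadaebacaeafa'
  #2 SA[2]=15  'acaeafa'
  #3 SA[3]=10  'adaebacaeafa'
  #4 SA[4]=5  'adbfaadaebacaeafa'
  #5 SA[5]=0  'adefcadbfaadaebacaeafa'
  #6 SA[6]=17  'aeafa'
  #7 SA[7]=12  'aebacaeafa'
  #8 SA[8]=19  'afa'
  #9 SA[9]=14  'bacaeafa'
  #10 SA[10]=7  'bfaadaebacaeafa'
  #11 SA[11]=4  'cadbfaadaebacaeafa'
  #12 SA[12]=16  'caeafa'
  #13 SA[13]=11  'daebacaeafa'
  #14 SA[14]=6  'dbfaadaebacaeafa'
  #15 SA[15]=1  'defcadbfaadaebacaeafa'
  #16 SA[16]=18  'eafa'
  #17 SA[17]=13  'ebacaeafa'
  #18 SA[18]=2  'efcadbfaadaebacaeafa'
  #19 SA[19]=20  'fa'
  #20 SA[20]=8  'faadaebacaeafa'
  #21 SA[21]=3  'fcadbfaadaebacaeafa'

SA = [21, 9, 15, 10, 5, 0, 17, 12, 19, 14, 7, 4, 16, 11, 6, 1, 18, 13, 2, 20, 8, 3]
[i] adj suffixes → lcp
  [1] 21/9 → 1 ('a')
  [2] 9/15 → 1 ('a')
  [3] 15/10 → 1 ('a')
  [4] 10/5 → 2 ('ad')
  [5] 5/0 → 2 ('ad')
  [6] 0/17 → 1 ('a')
  [7] 17/12 → 2 ('ae')
  [8] 12/19 → 1 ('a')
  [9] 19/14 → 0 ('')
  [10] 14/7 → 1 ('b')
  [11] 7/4 → 0 ('')
  [12] 4/16 → 2 ('ca')
  [13] 16/11 → 0 ('')
  [14] 11/6 → 1 ('d')
  [15] 6/1 → 1 ('d')
  [16] 1/18 → 0 ('')
  [17] 18/13 → 1 ('e')
  [18] 13/2 → 1 ('e')
  [19] 2/20 → 0 ('')
  [20] 20/8 → 2 ('fa')
  [21] 8/3 → 1 ('f')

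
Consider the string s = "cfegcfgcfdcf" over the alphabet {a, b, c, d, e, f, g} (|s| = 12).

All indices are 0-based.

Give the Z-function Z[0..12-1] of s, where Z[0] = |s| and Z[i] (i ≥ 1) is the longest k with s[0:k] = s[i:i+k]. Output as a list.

[12, 0, 0, 0, 2, 0, 0, 2, 0, 0, 2, 0]

Z[0]=12
i=1: i≥r, start 0; Z[1]=0
i=2: i≥r, start 0; Z[2]=0
i=3: i≥r, start 0; Z[3]=0
i=4: i≥r, start 0; Z[4]=2 grow→box=[4,6)
i=5: min(r-i=1, Z[1]=0)=0; Z[5]=0
i=6: i≥r, start 0; Z[6]=0
i=7: i≥r, start 0; Z[7]=2 grow→box=[7,9)
i=8: min(r-i=1, Z[1]=0)=0; Z[8]=0
i=9: i≥r, start 0; Z[9]=0
i=10: i≥r, start 0; Z[10]=2 grow→box=[10,12)
i=11: min(r-i=1, Z[1]=0)=0; Z[11]=0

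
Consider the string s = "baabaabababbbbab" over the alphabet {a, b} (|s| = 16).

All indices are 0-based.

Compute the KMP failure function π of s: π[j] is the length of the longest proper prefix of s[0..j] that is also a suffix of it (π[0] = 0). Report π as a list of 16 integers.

[0, 0, 0, 1, 2, 3, 4, 5, 1, 2, 1, 1, 1, 1, 2, 1]

π[0] = 0
j=1 s[j]='a': π[1]=0 (border '')
j=2 s[j]='a': π[2]=0 (border '')
j=3 s[j]='b': π[3]=1 (border 'b')
j=4 s[j]='a': π[4]=2 (border 'ba')
j=5 s[j]='a': π[5]=3 (border 'baa')
j=6 s[j]='b': π[6]=4 (border 'baab')
j=7 s[j]='a': π[7]=5 (border 'baaba')
j=8 s[j]='b': k: 5→2→0; π[8]=1 (border 'b')
j=9 s[j]='a': π[9]=2 (border 'ba')
j=10 s[j]='b': k: 2→0; π[10]=1 (border 'b')
j=11 s[j]='b': k: 1→0; π[11]=1 (border 'b')
j=12 s[j]='b': k: 1→0; π[12]=1 (border 'b')
j=13 s[j]='b': k: 1→0; π[13]=1 (border 'b')
j=14 s[j]='a': π[14]=2 (border 'ba')
j=15 s[j]='b': k: 2→0; π[15]=1 (border 'b')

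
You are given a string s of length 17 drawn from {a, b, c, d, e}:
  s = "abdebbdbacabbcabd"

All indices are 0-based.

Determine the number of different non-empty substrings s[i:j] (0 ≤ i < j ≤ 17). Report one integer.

133

sorted suffixes:
  #0 SA[0]=10  'abbcabd'
  #1 SA[1]=14  'abd'
  #2 SA[2]=0  'abdebbdbacabbcabd'
  #3 SA[3]=8  'acabbcabd'
  #4 SA[4]=7  'bacabbcabd'
  #5 SA[5]=11  'bbcabd'
  #6 SA[6]=4  'bbdbacabbcabd'
  #7 SA[7]=12  'bcabd'
  #8 SA[8]=15  'bd'
  #9 SA[9]=5  'bdbacabbcabd'
  #10 SA[10]=1  'bdebbdbacabbcabd'
  #11 SA[11]=9  'cabbcabd'
  #12 SA[12]=13  'cabd'
  #13 SA[13]=16  'd'
  #14 SA[14]=6  'dbacabbcabd'
  #15 SA[15]=2  'debbdbacabbcabd'
  #16 SA[16]=3  'ebbdbacabbcabd'

SA = [10, 14, 0, 8, 7, 11, 4, 12, 15, 5, 1, 9, 13, 16, 6, 2, 3]
[i] adj suffixes → lcp
  [1] 10/14 → 2 ('ab')
  [2] 14/0 → 3 ('abd')
  [3] 0/8 → 1 ('a')
  [4] 8/7 → 0 ('')
  [5] 7/11 → 1 ('b')
  [6] 11/4 → 2 ('bb')
  [7] 4/12 → 1 ('b')
  [8] 12/15 → 1 ('b')
  [9] 15/5 → 2 ('bd')
  [10] 5/1 → 2 ('bd')
  [11] 1/9 → 0 ('')
  [12] 9/13 → 3 ('cab')
  [13] 13/16 → 0 ('')
  [14] 16/6 → 1 ('d')
  [15] 6/2 → 1 ('d')
  [16] 2/3 → 0 ('')

n(n+1)/2 = 17·18/2 = 153
Σ LCP = 0 + 2 + 3 + 1 + 0 + 1 + 2 + 1 + 1 + 2 + 2 + 0 + 3 + 0 + 1 + 1 + 0 = 20
distinct = 153 − 20 = 133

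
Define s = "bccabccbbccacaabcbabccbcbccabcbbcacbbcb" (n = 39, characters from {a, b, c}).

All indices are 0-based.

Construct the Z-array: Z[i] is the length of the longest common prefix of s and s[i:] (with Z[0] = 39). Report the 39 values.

Z[0]=39
i=1: i≥r, start 0; Z[1]=0
i=2: i≥r, start 0; Z[2]=0
i=3: i≥r, start 0; Z[3]=0
i=4: i≥r, start 0; Z[4]=3 grow→box=[4,7)
i=5: min(r-i=2, Z[1]=0)=0; Z[5]=0
i=6: min(r-i=1, Z[2]=0)=0; Z[6]=0
i=7: i≥r, start 0; Z[7]=1 grow→box=[7,8)
i=8: i≥r, start 0; Z[8]=4 grow→box=[8,12)
i=9: min(r-i=3, Z[1]=0)=0; Z[9]=0
i=10: min(r-i=2, Z[2]=0)=0; Z[10]=0
i=11: min(r-i=1, Z[3]=0)=0; Z[11]=0
i=12: i≥r, start 0; Z[12]=0
i=13: i≥r, start 0; Z[13]=0
i=14: i≥r, start 0; Z[14]=0
i=15: i≥r, start 0; Z[15]=2 grow→box=[15,17)
i=16: min(r-i=1, Z[1]=0)=0; Z[16]=0
i=17: i≥r, start 0; Z[17]=1 grow→box=[17,18)
i=18: i≥r, start 0; Z[18]=0
i=19: i≥r, start 0; Z[19]=3 grow→box=[19,22)
i=20: min(r-i=2, Z[1]=0)=0; Z[20]=0
i=21: min(r-i=1, Z[2]=0)=0; Z[21]=0
i=22: i≥r, start 0; Z[22]=2 grow→box=[22,24)
i=23: min(r-i=1, Z[1]=0)=0; Z[23]=0
i=24: i≥r, start 0; Z[24]=6 grow→box=[24,30)
i=25: min(r-i=5, Z[1]=0)=0; Z[25]=0
i=26: min(r-i=4, Z[2]=0)=0; Z[26]=0
i=27: min(r-i=3, Z[3]=0)=0; Z[27]=0
i=28: min(r-i=2, Z[4]=3)=2; Z[28]=2
i=29: min(r-i=1, Z[5]=0)=0; Z[29]=0
i=30: i≥r, start 0; Z[30]=1 grow→box=[30,31)
i=31: i≥r, start 0; Z[31]=2 grow→box=[31,33)
i=32: min(r-i=1, Z[1]=0)=0; Z[32]=0
i=33: i≥r, start 0; Z[33]=0
i=34: i≥r, start 0; Z[34]=0
i=35: i≥r, start 0; Z[35]=1 grow→box=[35,36)
i=36: i≥r, start 0; Z[36]=2 grow→box=[36,38)
i=37: min(r-i=1, Z[1]=0)=0; Z[37]=0
i=38: i≥r, start 0; Z[38]=1 grow→box=[38,39)

[39, 0, 0, 0, 3, 0, 0, 1, 4, 0, 0, 0, 0, 0, 0, 2, 0, 1, 0, 3, 0, 0, 2, 0, 6, 0, 0, 0, 2, 0, 1, 2, 0, 0, 0, 1, 2, 0, 1]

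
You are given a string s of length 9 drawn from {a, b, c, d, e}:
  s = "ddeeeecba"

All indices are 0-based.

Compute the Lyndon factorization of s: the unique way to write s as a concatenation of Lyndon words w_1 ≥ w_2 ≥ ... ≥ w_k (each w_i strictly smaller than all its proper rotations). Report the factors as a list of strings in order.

emit factor 1: 'ddeeee' (i=0, period=6)
emit factor 2: 'c' (i=6, period=1)
emit factor 3: 'b' (i=7, period=1)
emit factor 4: 'a' (i=8, period=1)

["ddeeee", "c", "b", "a"]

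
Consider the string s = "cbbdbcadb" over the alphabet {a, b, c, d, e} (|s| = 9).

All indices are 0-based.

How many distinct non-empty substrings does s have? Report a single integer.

sorted suffixes:
  #0 SA[0]=6  'adb'
  #1 SA[1]=8  'b'
  #2 SA[2]=1  'bbdbcadb'
  #3 SA[3]=4  'bcadb'
  #4 SA[4]=2  'bdbcadb'
  #5 SA[5]=5  'cadb'
  #6 SA[6]=0  'cbbdbcadb'
  #7 SA[7]=7  'db'
  #8 SA[8]=3  'dbcadb'

SA = [6, 8, 1, 4, 2, 5, 0, 7, 3]
rank  pair      lcp
   1  s[6:],s[8:]  0  ''
   2  s[8:],s[1:]  1  'b'
   3  s[1:],s[4:]  1  'b'
   4  s[4:],s[2:]  1  'b'
   5  s[2:],s[5:]  0  ''
   6  s[5:],s[0:]  1  'c'
   7  s[0:],s[7:]  0  ''
   8  s[7:],s[3:]  2  'db'

n(n+1)/2 = 9·10/2 = 45
Σ LCP = 0 + 0 + 1 + 1 + 1 + 0 + 1 + 0 + 2 = 6
distinct = 45 − 6 = 39

39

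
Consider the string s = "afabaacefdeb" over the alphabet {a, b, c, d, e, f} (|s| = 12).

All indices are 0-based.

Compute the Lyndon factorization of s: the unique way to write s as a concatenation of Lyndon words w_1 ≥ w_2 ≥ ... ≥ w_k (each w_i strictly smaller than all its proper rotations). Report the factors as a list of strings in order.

emit factor 1: 'af' (i=0, period=2)
emit factor 2: 'ab' (i=2, period=2)
emit factor 3: 'aacefdeb' (i=4, period=8)

["af", "ab", "aacefdeb"]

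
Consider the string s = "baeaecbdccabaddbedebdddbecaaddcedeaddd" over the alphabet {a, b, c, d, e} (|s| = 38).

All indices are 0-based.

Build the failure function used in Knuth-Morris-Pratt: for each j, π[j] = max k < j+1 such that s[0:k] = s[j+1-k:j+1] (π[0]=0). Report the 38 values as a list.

[0, 0, 0, 0, 0, 0, 1, 0, 0, 0, 0, 1, 2, 0, 0, 1, 0, 0, 0, 1, 0, 0, 0, 1, 0, 0, 0, 0, 0, 0, 0, 0, 0, 0, 0, 0, 0, 0]

π[0] = 0
j=1 s[j]='a': π[1]=0 (border '')
j=2 s[j]='e': π[2]=0 (border '')
j=3 s[j]='a': π[3]=0 (border '')
j=4 s[j]='e': π[4]=0 (border '')
j=5 s[j]='c': π[5]=0 (border '')
j=6 s[j]='b': π[6]=1 (border 'b')
j=7 s[j]='d': k: 1→0; π[7]=0 (border '')
j=8 s[j]='c': π[8]=0 (border '')
j=9 s[j]='c': π[9]=0 (border '')
j=10 s[j]='a': π[10]=0 (border '')
j=11 s[j]='b': π[11]=1 (border 'b')
j=12 s[j]='a': π[12]=2 (border 'ba')
j=13 s[j]='d': k: 2→0; π[13]=0 (border '')
j=14 s[j]='d': π[14]=0 (border '')
j=15 s[j]='b': π[15]=1 (border 'b')
j=16 s[j]='e': k: 1→0; π[16]=0 (border '')
j=17 s[j]='d': π[17]=0 (border '')
j=18 s[j]='e': π[18]=0 (border '')
j=19 s[j]='b': π[19]=1 (border 'b')
j=20 s[j]='d': k: 1→0; π[20]=0 (border '')
j=21 s[j]='d': π[21]=0 (border '')
j=22 s[j]='d': π[22]=0 (border '')
j=23 s[j]='b': π[23]=1 (border 'b')
j=24 s[j]='e': k: 1→0; π[24]=0 (border '')
j=25 s[j]='c': π[25]=0 (border '')
j=26 s[j]='a': π[26]=0 (border '')
j=27 s[j]='a': π[27]=0 (border '')
j=28 s[j]='d': π[28]=0 (border '')
j=29 s[j]='d': π[29]=0 (border '')
j=30 s[j]='c': π[30]=0 (border '')
j=31 s[j]='e': π[31]=0 (border '')
j=32 s[j]='d': π[32]=0 (border '')
j=33 s[j]='e': π[33]=0 (border '')
j=34 s[j]='a': π[34]=0 (border '')
j=35 s[j]='d': π[35]=0 (border '')
j=36 s[j]='d': π[36]=0 (border '')
j=37 s[j]='d': π[37]=0 (border '')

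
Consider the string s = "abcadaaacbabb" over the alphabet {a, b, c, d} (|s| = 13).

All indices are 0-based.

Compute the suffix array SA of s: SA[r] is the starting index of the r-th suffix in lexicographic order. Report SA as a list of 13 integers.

rank→(start, suffix):
  0 → (5, 'aaacbabb')
  1 → (6, 'aacbabb')
  2 → (10, 'abb')
  3 → (0, 'abcadaaacbabb')
  4 → (7, 'acbabb')
  5 → (3, 'adaaacbabb')
  6 → (12, 'b')
  7 → (9, 'babb')
  8 → (11, 'bb')
  9 → (1, 'bcadaaacbabb')
  10 → (2, 'cadaaacbabb')
  11 → (8, 'cbabb')
  12 → (4, 'daaacbabb')

[5, 6, 10, 0, 7, 3, 12, 9, 11, 1, 2, 8, 4]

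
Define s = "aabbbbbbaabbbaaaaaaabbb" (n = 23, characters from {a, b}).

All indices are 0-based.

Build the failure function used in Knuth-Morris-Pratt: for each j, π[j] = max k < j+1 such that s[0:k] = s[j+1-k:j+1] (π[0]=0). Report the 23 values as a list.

π[0] = 0
j=1 s[j]='a': π[1]=1 (border 'a')
j=2 s[j]='b': k: 1→0; π[2]=0 (border '')
j=3 s[j]='b': π[3]=0 (border '')
j=4 s[j]='b': π[4]=0 (border '')
j=5 s[j]='b': π[5]=0 (border '')
j=6 s[j]='b': π[6]=0 (border '')
j=7 s[j]='b': π[7]=0 (border '')
j=8 s[j]='a': π[8]=1 (border 'a')
j=9 s[j]='a': π[9]=2 (border 'aa')
j=10 s[j]='b': π[10]=3 (border 'aab')
j=11 s[j]='b': π[11]=4 (border 'aabb')
j=12 s[j]='b': π[12]=5 (border 'aabbb')
j=13 s[j]='a': k: 5→0; π[13]=1 (border 'a')
j=14 s[j]='a': π[14]=2 (border 'aa')
j=15 s[j]='a': k: 2→1; π[15]=2 (border 'aa')
j=16 s[j]='a': k: 2→1; π[16]=2 (border 'aa')
j=17 s[j]='a': k: 2→1; π[17]=2 (border 'aa')
j=18 s[j]='a': k: 2→1; π[18]=2 (border 'aa')
j=19 s[j]='a': k: 2→1; π[19]=2 (border 'aa')
j=20 s[j]='b': π[20]=3 (border 'aab')
j=21 s[j]='b': π[21]=4 (border 'aabb')
j=22 s[j]='b': π[22]=5 (border 'aabbb')

[0, 1, 0, 0, 0, 0, 0, 0, 1, 2, 3, 4, 5, 1, 2, 2, 2, 2, 2, 2, 3, 4, 5]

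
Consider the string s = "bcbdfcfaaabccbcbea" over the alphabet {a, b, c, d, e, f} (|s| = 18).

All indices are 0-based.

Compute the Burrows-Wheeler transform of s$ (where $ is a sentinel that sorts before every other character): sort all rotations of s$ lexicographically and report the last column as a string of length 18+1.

rank  rotation             last
    0  $bcbdfcfaaabccbcbea  a
    1  a$bcbdfcfaaabccbcbe  e
    2  aaabccbcbea$bcbdfcf  f
    3  aabccbcbea$bcbdfcfa  a
    4  abccbcbea$bcbdfcfaa  a
    5  bcbdfcfaaabccbcbea$  $
    6  bcbea$bcbdfcfaaabcc  c
    7  bccbcbea$bcbdfcfaaa  a
    8  bdfcfaaabccbcbea$bc  c
    9  bea$bcbdfcfaaabccbc  c
   10  cbcbea$bcbdfcfaaabc  c
   11  cbdfcfaaabccbcbea$b  b
   12  cbea$bcbdfcfaaabccb  b
   13  ccbcbea$bcbdfcfaaab  b
   14  cfaaabccbcbea$bcbdf  f
   15  dfcfaaabccbcbea$bcb  b
   16  ea$bcbdfcfaaabccbcb  b
   17  faaabccbcbea$bcbdfc  c
   18  fcfaaabccbcbea$bcbd  d

aefaa$cacccbbbfbbcd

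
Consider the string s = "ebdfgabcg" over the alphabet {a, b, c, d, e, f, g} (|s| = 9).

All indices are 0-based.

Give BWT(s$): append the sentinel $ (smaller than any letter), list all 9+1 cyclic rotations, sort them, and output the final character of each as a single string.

ggaebb$dcf

rank  rotation    last
    0  $ebdfgabcg  g
    1  abcg$ebdfg  g
    2  bcg$ebdfga  a
    3  bdfgabcg$e  e
    4  cg$ebdfgab  b
    5  dfgabcg$eb  b
    6  ebdfgabcg$  $
    7  fgabcg$ebd  d
    8  g$ebdfgabc  c
    9  gabcg$ebdf  f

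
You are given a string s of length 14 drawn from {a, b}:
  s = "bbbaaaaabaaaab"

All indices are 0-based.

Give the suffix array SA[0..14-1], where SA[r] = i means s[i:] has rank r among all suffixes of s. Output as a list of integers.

[3, 9, 4, 10, 5, 11, 6, 12, 7, 13, 2, 8, 1, 0]

rank | idx | suffix
   0 |   3 | aaaaabaaaab
   1 |   9 | aaaab
   2 |   4 | aaaabaaaab
   3 |  10 | aaab
   4 |   5 | aaabaaaab
   5 |  11 | aab
   6 |   6 | aabaaaab
   7 |  12 | ab
   8 |   7 | abaaaab
   9 |  13 | b
  10 |   2 | baaaaabaaaab
  11 |   8 | baaaab
  12 |   1 | bbaaaaabaaaab
  13 |   0 | bbbaaaaabaaaab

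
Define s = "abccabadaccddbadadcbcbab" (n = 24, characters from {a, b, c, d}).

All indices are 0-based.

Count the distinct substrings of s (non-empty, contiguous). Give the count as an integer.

rank→(start, suffix):
  0 → (22, 'ab')
  1 → (4, 'abadaccddbadadcbcbab')
  2 → (0, 'abccabadaccddbadadcbcbab')
  3 → (8, 'accddbadadcbcbab')
  4 → (6, 'adaccddbadadcbcbab')
  5 → (14, 'adadcbcbab')
  6 → (16, 'adcbcbab')
  7 → (23, 'b')
  8 → (21, 'bab')
  9 → (5, 'badaccddbadadcbcbab')
  10 → (13, 'badadcbcbab')
  11 → (19, 'bcbab')
  12 → (1, 'bccabadaccddbadadcbcbab')
  13 → (3, 'cabadaccddbadadcbcbab')
  14 → (20, 'cbab')
  15 → (18, 'cbcbab')
  16 → (2, 'ccabadaccddbadadcbcbab')
  17 → (9, 'ccddbadadcbcbab')
  18 → (10, 'cddbadadcbcbab')
  19 → (7, 'daccddbadadcbcbab')
  20 → (15, 'dadcbcbab')
  21 → (12, 'dbadadcbcbab')
  22 → (17, 'dcbcbab')
  23 → (11, 'ddbadadcbcbab')

SA = [22, 4, 0, 8, 6, 14, 16, 23, 21, 5, 13, 19, 1, 3, 20, 18, 2, 9, 10, 7, 15, 12, 17, 11]
i: (SA[i-1],SA[i]) lcp shared
  1: (22,4) 2 'ab'
  2: (4,0) 2 'ab'
  3: (0,8) 1 'a'
  4: (8,6) 1 'a'
  5: (6,14) 3 'ada'
  6: (14,16) 2 'ad'
  7: (16,23) 0 ''
  8: (23,21) 1 'b'
  9: (21,5) 2 'ba'
  10: (5,13) 4 'bada'
  11: (13,19) 1 'b'
  12: (19,1) 2 'bc'
  13: (1,3) 0 ''
  14: (3,20) 1 'c'
  15: (20,18) 2 'cb'
  16: (18,2) 1 'c'
  17: (2,9) 2 'cc'
  18: (9,10) 1 'c'
  19: (10,7) 0 ''
  20: (7,15) 2 'da'
  21: (15,12) 1 'd'
  22: (12,17) 1 'd'
  23: (17,11) 1 'd'

n(n+1)/2 = 24·25/2 = 300
Σ LCP = 0 + 2 + 2 + 1 + 1 + 3 + 2 + 0 + 1 + 2 + 4 + 1 + 2 + 0 + 1 + 2 + 1 + 2 + 1 + 0 + 2 + 1 + 1 + 1 = 33
distinct = 300 − 33 = 267

267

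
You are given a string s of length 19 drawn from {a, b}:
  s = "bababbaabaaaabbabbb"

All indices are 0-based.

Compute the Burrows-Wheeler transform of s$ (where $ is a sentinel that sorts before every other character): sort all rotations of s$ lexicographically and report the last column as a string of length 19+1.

rank  rotation              last
    0  $bababbaabaaaabbabbb  b
    1  aaaabbabbb$bababbaab  b
    2  aaabbabbb$bababbaaba  a
    3  aabaaaabbabbb$bababb  b
    4  aabbabbb$bababbaabaa  a
    5  abaaaabbabbb$bababba  a
    6  ababbaabaaaabbabbb$b  b
    7  abbaabaaaabbabbb$bab  b
    8  abbabbb$bababbaabaaa  a
    9  abbb$bababbaabaaaabb  b
   10  b$bababbaabaaaabbabb  b
   11  baaaabbabbb$bababbaa  a
   12  baabaaaabbabbb$babab  b
   13  bababbaabaaaabbabbb$  $
   14  babbaabaaaabbabbb$ba  a
   15  babbb$bababbaabaaaab  b
   16  bb$bababbaabaaaabbab  b
   17  bbaabaaaabbabbb$baba  a
   18  bbabbb$bababbaabaaaa  a
   19  bbb$bababbaabaaaabba  a

bbabaabbabbab$abbaaa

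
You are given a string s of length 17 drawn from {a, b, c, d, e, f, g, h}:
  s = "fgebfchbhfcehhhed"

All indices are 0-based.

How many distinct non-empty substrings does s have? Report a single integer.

rank | idx | suffix
   0 |   3 | bfchbhfcehhhed
   1 |   7 | bhfcehhhed
   2 |  10 | cehhhed
   3 |   5 | chbhfcehhhed
   4 |  16 | d
   5 |   2 | ebfchbhfcehhhed
   6 |  15 | ed
   7 |  11 | ehhhed
   8 |   9 | fcehhhed
   9 |   4 | fchbhfcehhhed
  10 |   0 | fgebfchbhfcehhhed
  11 |   1 | gebfchbhfcehhhed
  12 |   6 | hbhfcehhhed
  13 |  14 | hed
  14 |   8 | hfcehhhed
  15 |  13 | hhed
  16 |  12 | hhhed

SA = [3, 7, 10, 5, 16, 2, 15, 11, 9, 4, 0, 1, 6, 14, 8, 13, 12]
rank  pair      lcp
   1  s[3:],s[7:]  1  'b'
   2  s[7:],s[10:]  0  ''
   3  s[10:],s[5:]  1  'c'
   4  s[5:],s[16:]  0  ''
   5  s[16:],s[2:]  0  ''
   6  s[2:],s[15:]  1  'e'
   7  s[15:],s[11:]  1  'e'
   8  s[11:],s[9:]  0  ''
   9  s[9:],s[4:]  2  'fc'
  10  s[4:],s[0:]  1  'f'
  11  s[0:],s[1:]  0  ''
  12  s[1:],s[6:]  0  ''
  13  s[6:],s[14:]  1  'h'
  14  s[14:],s[8:]  1  'h'
  15  s[8:],s[13:]  1  'h'
  16  s[13:],s[12:]  2  'hh'

n(n+1)/2 = 17·18/2 = 153
Σ LCP = 0 + 1 + 0 + 1 + 0 + 0 + 1 + 1 + 0 + 2 + 1 + 0 + 0 + 1 + 1 + 1 + 2 = 12
distinct = 153 − 12 = 141

141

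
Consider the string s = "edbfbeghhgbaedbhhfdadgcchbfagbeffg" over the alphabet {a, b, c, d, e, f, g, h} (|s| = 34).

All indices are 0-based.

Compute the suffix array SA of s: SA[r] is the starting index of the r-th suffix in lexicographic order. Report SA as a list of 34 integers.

rank | idx | suffix
   0 |  19 | adgcchbfagbeffg
   1 |  11 | aedbhhfdadgcchbfagbeffg
   2 |  27 | agbeffg
   3 |  10 | baedbhhfdadgcchbfagbeffg
   4 |  29 | beffg
   5 |   4 | beghhgbaedbhhfdadgcchbfagbeffg
   6 |  25 | bfagbeffg
   7 |   2 | bfbeghhgbaedbhhfdadgcchbfagbeffg
   8 |  14 | bhhfdadgcchbfagbeffg
   9 |  22 | cchbfagbeffg
  10 |  23 | chbfagbeffg
  11 |  18 | dadgcchbfagbeffg
  12 |   1 | dbfbeghhgbaedbhhfdadgcchbfagbeffg
  13 |  13 | dbhhfdadgcchbfagbeffg
  14 |  20 | dgcchbfagbeffg
  15 |   0 | edbfbeghhgbaedbhhfdadgcchbfagbeffg
  16 |  12 | edbhhfdadgcchbfagbeffg
  17 |  30 | effg
  18 |   5 | eghhgbaedbhhfdadgcchbfagbeffg
  19 |  26 | fagbeffg
  20 |   3 | fbeghhgbaedbhhfdadgcchbfagbeffg
  21 |  17 | fdadgcchbfagbeffg
  22 |  31 | ffg
  23 |  32 | fg
  24 |  33 | g
  25 |   9 | gbaedbhhfdadgcchbfagbeffg
  26 |  28 | gbeffg
  27 |  21 | gcchbfagbeffg
  28 |   6 | ghhgbaedbhhfdadgcchbfagbeffg
  29 |  24 | hbfagbeffg
  30 |  16 | hfdadgcchbfagbeffg
  31 |   8 | hgbaedbhhfdadgcchbfagbeffg
  32 |  15 | hhfdadgcchbfagbeffg
  33 |   7 | hhgbaedbhhfdadgcchbfagbeffg

[19, 11, 27, 10, 29, 4, 25, 2, 14, 22, 23, 18, 1, 13, 20, 0, 12, 30, 5, 26, 3, 17, 31, 32, 33, 9, 28, 21, 6, 24, 16, 8, 15, 7]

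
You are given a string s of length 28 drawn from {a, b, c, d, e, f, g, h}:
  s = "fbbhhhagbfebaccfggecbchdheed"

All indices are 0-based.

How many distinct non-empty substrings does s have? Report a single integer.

385

rank→(start, suffix):
  0 → (12, 'accfggecbchdheed')
  1 → (6, 'agbfebaccfggecbchdheed')
  2 → (11, 'baccfggecbchdheed')
  3 → (1, 'bbhhhagbfebaccfggecbchdheed')
  4 → (20, 'bchdheed')
  5 → (8, 'bfebaccfggecbchdheed')
  6 → (2, 'bhhhagbfebaccfggecbchdheed')
  7 → (19, 'cbchdheed')
  8 → (13, 'ccfggecbchdheed')
  9 → (14, 'cfggecbchdheed')
  10 → (21, 'chdheed')
  11 → (27, 'd')
  12 → (23, 'dheed')
  13 → (10, 'ebaccfggecbchdheed')
  14 → (18, 'ecbchdheed')
  15 → (26, 'ed')
  16 → (25, 'eed')
  17 → (0, 'fbbhhhagbfebaccfggecbchdheed')
  18 → (9, 'febaccfggecbchdheed')
  19 → (15, 'fggecbchdheed')
  20 → (7, 'gbfebaccfggecbchdheed')
  21 → (17, 'gecbchdheed')
  22 → (16, 'ggecbchdheed')
  23 → (5, 'hagbfebaccfggecbchdheed')
  24 → (22, 'hdheed')
  25 → (24, 'heed')
  26 → (4, 'hhagbfebaccfggecbchdheed')
  27 → (3, 'hhhagbfebaccfggecbchdheed')

SA = [12, 6, 11, 1, 20, 8, 2, 19, 13, 14, 21, 27, 23, 10, 18, 26, 25, 0, 9, 15, 7, 17, 16, 5, 22, 24, 4, 3]
[i] adj suffixes → lcp
  [1] 12/6 → 1 ('a')
  [2] 6/11 → 0 ('')
  [3] 11/1 → 1 ('b')
  [4] 1/20 → 1 ('b')
  [5] 20/8 → 1 ('b')
  [6] 8/2 → 1 ('b')
  [7] 2/19 → 0 ('')
  [8] 19/13 → 1 ('c')
  [9] 13/14 → 1 ('c')
  [10] 14/21 → 1 ('c')
  [11] 21/27 → 0 ('')
  [12] 27/23 → 1 ('d')
  [13] 23/10 → 0 ('')
  [14] 10/18 → 1 ('e')
  [15] 18/26 → 1 ('e')
  [16] 26/25 → 1 ('e')
  [17] 25/0 → 0 ('')
  [18] 0/9 → 1 ('f')
  [19] 9/15 → 1 ('f')
  [20] 15/7 → 0 ('')
  [21] 7/17 → 1 ('g')
  [22] 17/16 → 1 ('g')
  [23] 16/5 → 0 ('')
  [24] 5/22 → 1 ('h')
  [25] 22/24 → 1 ('h')
  [26] 24/4 → 1 ('h')
  [27] 4/3 → 2 ('hh')

n(n+1)/2 = 28·29/2 = 406
Σ LCP = 0 + 1 + 0 + 1 + 1 + 1 + 1 + 0 + 1 + 1 + 1 + 0 + 1 + 0 + 1 + 1 + 1 + 0 + 1 + 1 + 0 + 1 + 1 + 0 + 1 + 1 + 1 + 2 = 21
distinct = 406 − 21 = 385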